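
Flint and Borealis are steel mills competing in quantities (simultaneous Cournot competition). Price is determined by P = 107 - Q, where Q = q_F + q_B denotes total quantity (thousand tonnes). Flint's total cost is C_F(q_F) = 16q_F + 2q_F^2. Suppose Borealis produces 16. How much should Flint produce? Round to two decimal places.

With the rival's output fixed at 16, Flint's profit is π_F = (107 - 16 - q_F)q_F - (16q_F + 2q_F²) = (91 - q_F)q_F - (16q_F + 2q_F²).
∂π_F/∂q_F = 75 - 6q_F = 0, so q_F = 25/2.

12.50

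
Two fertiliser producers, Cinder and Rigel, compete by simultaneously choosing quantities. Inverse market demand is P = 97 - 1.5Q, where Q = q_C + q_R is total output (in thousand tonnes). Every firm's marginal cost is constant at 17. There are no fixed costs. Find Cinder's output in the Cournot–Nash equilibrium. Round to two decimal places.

Each firm earns π_i = (97 - 1.5Q)q_i - 17q_i.
Setting ∂π_i/∂q_i = 0 with rivals' quantities fixed: 80 - 3q_i - (3/2)q_j = 0.
With identical firms every q_j equals q_i, so q_j = q_i and 80 = (9/2)q_i, giving q_i = 160/9.

17.78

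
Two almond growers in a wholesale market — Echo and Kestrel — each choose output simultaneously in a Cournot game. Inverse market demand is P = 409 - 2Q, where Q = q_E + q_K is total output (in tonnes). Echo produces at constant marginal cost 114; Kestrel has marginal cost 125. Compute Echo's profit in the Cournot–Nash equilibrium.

Echo's profit: π_E = (409 - 2Q)q_E - (114q_E). Setting ∂π_E/∂q_E = 0: 295 - 4q_E - 2(q_K) = 0.
Kestrel's first-order condition: 284 - 4q_K - 2(q_E) = 0.
So q_E = (295 - 2q_K)/4 and q_K = (284 - 2q_E)/4.
Solving the pair: q_E = 51, q_K = 91/2.
Price P = 409 - 2·(193/2) = 216.
Echo's profit: (216 - 114)·51 = 5202.

5202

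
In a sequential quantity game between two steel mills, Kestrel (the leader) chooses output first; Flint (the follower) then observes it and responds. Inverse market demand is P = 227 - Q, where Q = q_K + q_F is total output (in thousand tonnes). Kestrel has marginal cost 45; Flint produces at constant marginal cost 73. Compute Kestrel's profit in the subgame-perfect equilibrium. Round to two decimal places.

The follower Flint best-responds to any q_K: π_F = (227 - Q)q_F - 73q_F.
Setting the follower's marginal profit to zero, 154 - q_K - 2q_F = 0, i.e. q_F = (154 - q_K)/2.
The leader anticipates this reaction. Substituting into P = 227 - Q gives P = 150 - (1/2)q_K, so π_K = (150 - (1/2)q_K)q_K - 45q_K.
Maximising: ∂π_K/∂q_K = 105 - q_K = 0, giving q_K = 105.
Then q_F = (154 - 105)/2 = 49/2.
Price P = 227 - 259/2 = 195/2.
Kestrel's profit: (195/2 - 45)·105 = 5512.5000.

5512.50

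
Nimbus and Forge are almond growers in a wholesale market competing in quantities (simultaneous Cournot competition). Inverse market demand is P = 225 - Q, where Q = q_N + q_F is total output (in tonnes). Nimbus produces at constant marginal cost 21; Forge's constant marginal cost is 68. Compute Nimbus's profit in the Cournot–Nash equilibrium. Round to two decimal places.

7000.11

Nimbus's profit: π_N = (225 - Q)q_N - (21q_N). Setting ∂π_N/∂q_N = 0: 204 - 2q_N - (q_F) = 0.
Forge's profit: π_F = (225 - Q)q_F - (68q_F). Setting ∂π_F/∂q_F = 0: 157 - 2q_F - (q_N) = 0.
Rearranging gives the reaction functions q_N = (204 - q_F)/2 and q_F = (157 - q_N)/2.
Solving the pair: q_N = 251/3, q_F = 110/3.
Price P = 225 - 361/3 = 314/3.
Nimbus's profit: (314/3 - 21)·(251/3) = 7000.1111.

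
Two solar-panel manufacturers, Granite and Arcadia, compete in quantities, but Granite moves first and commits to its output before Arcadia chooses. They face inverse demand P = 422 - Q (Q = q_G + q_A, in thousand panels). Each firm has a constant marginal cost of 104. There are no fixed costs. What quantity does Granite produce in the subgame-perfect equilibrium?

The follower Arcadia best-responds to any q_G: π_A = (422 - Q)q_A - 104q_A.
Setting the follower's marginal profit to zero, 318 - q_G - 2q_A = 0, i.e. q_A = (318 - q_G)/2.
Granite substitutes q_A(q_G) into its own profit: π_G = q_G(422 - q_G - (318 - q_G)/2) - 104q_G = (263 - (1/2)q_G)q_G - 104q_G.
The leader's first-order condition 159 - q_G = 0 yields q_G = 159.
Then q_A = (318 - 159)/2 = 159/2.

159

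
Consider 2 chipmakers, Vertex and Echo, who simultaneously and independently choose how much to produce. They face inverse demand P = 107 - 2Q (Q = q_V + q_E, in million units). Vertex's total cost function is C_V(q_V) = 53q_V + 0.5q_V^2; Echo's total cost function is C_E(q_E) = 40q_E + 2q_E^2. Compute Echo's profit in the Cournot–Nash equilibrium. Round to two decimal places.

Vertex's profit: π_V = (107 - 2Q)q_V - (53q_V + (1/2)q_V²). Setting ∂π_V/∂q_V = 0: 54 - 5q_V - 2(q_E) = 0.
Echo's first-order condition: 67 - 8q_E - 2(q_V) = 0.
Best responses: q_V = (54 - 2q_E)/5, q_E = (67 - 2q_V)/8.
Substituting one into the other gives q_V = 149/18 and q_E = 227/36.
Price P = 107 - 2·(175/12) = 467/6.
Echo's profit: (467/6)·(227/36) - 40·(227/36) - 2(227/36)² = 159.0401.

159.04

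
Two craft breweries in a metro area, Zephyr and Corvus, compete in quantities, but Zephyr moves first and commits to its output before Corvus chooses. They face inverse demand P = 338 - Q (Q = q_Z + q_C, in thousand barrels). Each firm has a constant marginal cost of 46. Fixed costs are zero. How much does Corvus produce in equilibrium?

73

The follower Corvus best-responds to any q_Z: π_C = (338 - Q)q_C - 46q_C.
∂π_C/∂q_C = 292 - q_Z - 2q_C = 0 gives the reaction function q_C = (292 - q_Z)/2.
Zephyr substitutes q_C(q_Z) into its own profit: π_Z = q_Z(338 - q_Z - (292 - q_Z)/2) - 46q_Z = (192 - (1/2)q_Z)q_Z - 46q_Z.
The leader's first-order condition 146 - q_Z = 0 yields q_Z = 146.
Then q_C = (292 - 146)/2 = 73.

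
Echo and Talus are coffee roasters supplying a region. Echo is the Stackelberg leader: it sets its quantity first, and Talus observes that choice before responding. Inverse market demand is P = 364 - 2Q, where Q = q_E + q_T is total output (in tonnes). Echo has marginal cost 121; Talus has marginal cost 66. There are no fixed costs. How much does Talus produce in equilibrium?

51

The follower Talus best-responds to any q_E: π_T = (364 - 2Q)q_T - 66q_T.
∂π_T/∂q_T = 298 - 2q_E - 4q_T = 0 gives the reaction function q_T = (298 - 2q_E)/4.
The leader anticipates this reaction. Substituting into P = 364 - 2Q gives P = 215 - q_E, so π_E = (215 - q_E)q_E - 121q_E.
The leader's first-order condition 94 - 2q_E = 0 yields q_E = 47.
Then q_T = (298 - 2·47)/4 = 51.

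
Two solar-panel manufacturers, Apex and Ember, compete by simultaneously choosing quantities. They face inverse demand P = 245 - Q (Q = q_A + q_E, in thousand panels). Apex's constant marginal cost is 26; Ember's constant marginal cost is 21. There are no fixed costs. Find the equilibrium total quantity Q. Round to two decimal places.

Apex's profit: π_A = (245 - Q)q_A - (26q_A). Setting ∂π_A/∂q_A = 0: 219 - 2q_A - (q_E) = 0.
Ember's profit: π_E = (245 - Q)q_E - (21q_E). Setting ∂π_E/∂q_E = 0: 224 - 2q_E - (q_A) = 0.
Rearranging gives the reaction functions q_A = (219 - q_E)/2 and q_E = (224 - q_A)/2.
Substituting one into the other gives q_A = 214/3 and q_E = 229/3.
Total output Q = 214/3 + 229/3 = 443/3.

147.67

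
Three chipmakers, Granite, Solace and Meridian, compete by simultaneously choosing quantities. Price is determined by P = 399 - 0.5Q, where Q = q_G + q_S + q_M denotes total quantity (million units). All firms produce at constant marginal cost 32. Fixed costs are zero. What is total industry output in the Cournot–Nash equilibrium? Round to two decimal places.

A representative firm's profit is π_i = q_i(399 - 0.5Q) - 32q_i.
First-order condition (treating rivals' output as given): 367 - q_i - (1/2)·Σ_{j≠i} q_j = 0.
With identical firms every q_j equals q_i, so Σ_{j≠i} q_j = 2q_i and 367 = 2q_i, giving q_i = 367/2.
Total output Q = 367/2 + 367/2 + 367/2 = 1101/2.

550.50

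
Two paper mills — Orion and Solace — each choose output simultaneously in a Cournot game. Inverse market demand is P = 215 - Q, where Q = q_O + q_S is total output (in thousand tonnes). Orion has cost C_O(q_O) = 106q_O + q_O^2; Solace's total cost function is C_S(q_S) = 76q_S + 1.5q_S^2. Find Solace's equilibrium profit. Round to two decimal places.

Orion's profit: π_O = (215 - Q)q_O - (106q_O + q_O²). Setting ∂π_O/∂q_O = 0: 109 - 4q_O - (q_S) = 0.
Solace's first-order condition: 139 - 5q_S - (q_O) = 0.
Best responses: q_O = (109 - q_S)/4, q_S = (139 - q_O)/5.
Substituting one into the other gives q_O = 406/19 and q_S = 447/19.
Price P = 215 - 853/19 = 170.1053.
Solace's profit: 170.1053·(447/19) - 76·(447/19) - (3/2)(447/19)² = 1383.7188.

1383.72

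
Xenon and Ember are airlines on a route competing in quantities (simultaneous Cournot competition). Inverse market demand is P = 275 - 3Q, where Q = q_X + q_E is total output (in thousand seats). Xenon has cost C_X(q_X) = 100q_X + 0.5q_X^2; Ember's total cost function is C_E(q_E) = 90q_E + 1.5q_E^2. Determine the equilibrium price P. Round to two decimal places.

175.56

Xenon's profit: π_X = (275 - 3Q)q_X - (100q_X + (1/2)q_X²). Setting ∂π_X/∂q_X = 0: 175 - 7q_X - 3(q_E) = 0.
Ember's first-order condition: 185 - 9q_E - 3(q_X) = 0.
So q_X = (175 - 3q_E)/7 and q_E = (185 - 3q_X)/9.
Substituting one into the other gives q_X = 170/9 and q_E = 385/27.
Total output Q = 895/27, so price P = 275 - 3·(895/27) = 1580/9.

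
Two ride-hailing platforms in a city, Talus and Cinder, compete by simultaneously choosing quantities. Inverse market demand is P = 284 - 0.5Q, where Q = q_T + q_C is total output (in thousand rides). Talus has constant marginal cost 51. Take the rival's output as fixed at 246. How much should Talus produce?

110

With the rival's output fixed at 246, Talus's profit is π_T = (284 - (1/2)·246 - (1/2)q_T)q_T - (51q_T) = (161 - (1/2)q_T)q_T - (51q_T).
∂π_T/∂q_T = 110 - q_T = 0, so q_T = 110.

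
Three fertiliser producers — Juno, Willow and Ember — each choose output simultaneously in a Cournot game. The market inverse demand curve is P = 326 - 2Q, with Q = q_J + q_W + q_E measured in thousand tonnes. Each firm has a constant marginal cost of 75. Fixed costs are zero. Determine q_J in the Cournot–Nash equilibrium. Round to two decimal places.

31.38

A representative firm's profit is π_i = q_i(326 - 2Q) - 75q_i.
First-order condition (treating rivals' output as given): 251 - 4q_i - 2·Σ_{j≠i} q_j = 0.
With identical firms every q_j equals q_i, so Σ_{j≠i} q_j = 2q_i and 251 = 8q_i, giving q_i = 251/8.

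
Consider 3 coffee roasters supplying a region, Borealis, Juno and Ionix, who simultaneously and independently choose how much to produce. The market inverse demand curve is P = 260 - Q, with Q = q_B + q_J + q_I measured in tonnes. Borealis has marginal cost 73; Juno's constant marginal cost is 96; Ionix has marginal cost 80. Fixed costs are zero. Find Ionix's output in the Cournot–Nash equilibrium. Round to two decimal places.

Borealis's profit: π_B = (260 - Q)q_B - (73q_B). Setting ∂π_B/∂q_B = 0: 187 - 2q_B - (q_J + q_I) = 0.
Juno's profit: π_J = (260 - Q)q_J - (96q_J). Setting ∂π_J/∂q_J = 0: 164 - 2q_J - (q_B + q_I) = 0.
Ionix's profit: π_I = (260 - Q)q_I - (80q_I). Setting ∂π_I/∂q_I = 0: 180 - 2q_I - (q_B + q_J) = 0.
Adding the 3 first-order conditions: 531 − 4Q = 0, so Q = 531/4.
Back-substituting: q_B = (187 − 531/4) = 217/4, q_J = (164 − 531/4) = 125/4, q_I = (180 − 531/4) = 189/4.

47.25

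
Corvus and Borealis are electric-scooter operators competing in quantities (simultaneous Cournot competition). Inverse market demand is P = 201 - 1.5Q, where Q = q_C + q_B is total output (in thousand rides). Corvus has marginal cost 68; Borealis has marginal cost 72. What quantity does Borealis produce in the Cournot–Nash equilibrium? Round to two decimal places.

Corvus's profit: π_C = (201 - 1.5Q)q_C - (68q_C). Setting ∂π_C/∂q_C = 0: 133 - 3q_C - (3/2)(q_B) = 0.
Borealis's first-order condition: 129 - 3q_B - (3/2)(q_C) = 0.
So q_C = (133 - (3/2)q_B)/3 and q_B = (129 - (3/2)q_C)/3.
Substituting one into the other gives q_C = 274/9 and q_B = 250/9.

27.78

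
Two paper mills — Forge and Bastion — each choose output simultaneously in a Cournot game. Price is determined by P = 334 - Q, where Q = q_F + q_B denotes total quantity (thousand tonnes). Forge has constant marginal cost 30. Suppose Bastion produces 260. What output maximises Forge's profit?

With the rival's output fixed at 260, Forge's profit is π_F = (334 - 260 - q_F)q_F - (30q_F) = (74 - q_F)q_F - (30q_F).
∂π_F/∂q_F = 44 - 2q_F = 0, so q_F = 22.

22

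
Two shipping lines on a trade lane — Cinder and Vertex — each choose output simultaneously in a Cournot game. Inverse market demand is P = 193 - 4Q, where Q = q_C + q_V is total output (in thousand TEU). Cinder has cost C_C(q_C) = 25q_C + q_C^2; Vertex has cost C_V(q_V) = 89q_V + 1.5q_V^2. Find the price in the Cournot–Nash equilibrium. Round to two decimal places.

Cinder's profit: π_C = (193 - 4Q)q_C - (25q_C + q_C²). Setting ∂π_C/∂q_C = 0: 168 - 10q_C - 4(q_V) = 0.
Vertex's first-order condition: 104 - 11q_V - 4(q_C) = 0.
Rearranging gives the reaction functions q_C = (168 - 4q_V)/10 and q_V = (104 - 4q_C)/11.
Substituting one into the other gives q_C = 716/47 and q_V = 184/47.
Total output Q = 900/47, so price P = 193 - 4·(900/47) = 116.4043.

116.40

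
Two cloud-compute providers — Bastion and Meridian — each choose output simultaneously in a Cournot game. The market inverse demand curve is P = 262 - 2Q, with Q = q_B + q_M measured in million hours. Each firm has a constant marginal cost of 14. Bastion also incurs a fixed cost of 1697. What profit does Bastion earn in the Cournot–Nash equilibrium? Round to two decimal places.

A representative firm's profit is π_i = q_i(262 - 2Q) - 14q_i.
Setting ∂π_i/∂q_i = 0 with rivals' quantities fixed: 248 - 4q_i - 2q_j = 0.
With identical firms every q_j equals q_i, so q_j = q_i and 248 = 6q_i, giving q_i = 124/3.
Price P = 262 - 2·(248/3) = 290/3.
Bastion's profit: (290/3 - 14)·(124/3) - 1697 = 1719.8889.

1719.89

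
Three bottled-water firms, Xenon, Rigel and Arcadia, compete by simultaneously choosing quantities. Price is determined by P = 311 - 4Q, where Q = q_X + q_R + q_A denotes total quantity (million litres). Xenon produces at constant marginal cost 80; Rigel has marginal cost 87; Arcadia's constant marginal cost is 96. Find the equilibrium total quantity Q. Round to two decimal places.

Xenon's profit: π_X = (311 - 4Q)q_X - (80q_X). Setting ∂π_X/∂q_X = 0: 231 - 8q_X - 4(q_R + q_A) = 0.
Rigel's first-order condition: 224 - 8q_R - 4(q_X + q_A) = 0.
Arcadia's profit: π_A = (311 - 4Q)q_A - (96q_A). Setting ∂π_A/∂q_A = 0: 215 - 8q_A - 4(q_X + q_R) = 0.
Adding the 3 conditions: 670 − 8Q − 8Q = 0, i.e. Q = 335/8.
Back-substituting: q_X = (231 − 335/2)/4 = 127/8, q_R = (224 − 335/2)/4 = 113/8, q_A = (215 − 335/2)/4 = 95/8.
Total output Q = 127/8 + 113/8 + 95/8 = 335/8.

41.88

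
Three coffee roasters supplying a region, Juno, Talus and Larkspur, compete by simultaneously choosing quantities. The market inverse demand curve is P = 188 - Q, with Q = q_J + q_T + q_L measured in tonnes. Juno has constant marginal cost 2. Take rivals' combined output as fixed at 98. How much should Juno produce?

With rivals' combined output fixed at 98, Juno's profit is π_J = (188 - 98 - q_J)q_J - (2q_J) = (90 - q_J)q_J - (2q_J).
∂π_J/∂q_J = 88 - 2q_J = 0, so q_J = 44.

44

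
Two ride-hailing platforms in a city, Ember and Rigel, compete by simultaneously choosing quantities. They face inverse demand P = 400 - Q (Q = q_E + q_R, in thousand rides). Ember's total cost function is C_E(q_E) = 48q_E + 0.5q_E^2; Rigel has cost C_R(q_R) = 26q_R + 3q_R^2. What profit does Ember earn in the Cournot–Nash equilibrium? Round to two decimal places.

Ember's profit: π_E = (400 - Q)q_E - (48q_E + (1/2)q_E²). Setting ∂π_E/∂q_E = 0: 352 - 3q_E - (q_R) = 0.
Rigel's profit: π_R = (400 - Q)q_R - (26q_R + 3q_R²). Setting ∂π_R/∂q_R = 0: 374 - 8q_R - (q_E) = 0.
Rearranging gives the reaction functions q_E = (352 - q_R)/3 and q_R = (374 - q_E)/8.
Solving the pair: q_E = 106.1739, q_R = 770/23.
Price P = 400 - 139.6522 = 260.3478.
Ember's profit: 260.3478·106.1739 - 48·106.1739 - (1/2)·106.1739² = 16909.3497.

16909.35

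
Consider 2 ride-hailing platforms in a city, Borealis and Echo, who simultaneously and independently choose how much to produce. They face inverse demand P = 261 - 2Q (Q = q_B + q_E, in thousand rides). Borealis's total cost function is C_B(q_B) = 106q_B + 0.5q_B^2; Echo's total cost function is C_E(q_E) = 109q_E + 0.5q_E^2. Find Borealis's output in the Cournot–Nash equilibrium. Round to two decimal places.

Borealis's profit: π_B = (261 - 2Q)q_B - (106q_B + (1/2)q_B²). Setting ∂π_B/∂q_B = 0: 155 - 5q_B - 2(q_E) = 0.
Echo's profit: π_E = (261 - 2Q)q_E - (109q_E + (1/2)q_E²). Setting ∂π_E/∂q_E = 0: 152 - 5q_E - 2(q_B) = 0.
So q_B = (155 - 2q_E)/5 and q_E = (152 - 2q_B)/5.
Substituting one into the other gives q_B = 157/7 and q_E = 150/7.

22.43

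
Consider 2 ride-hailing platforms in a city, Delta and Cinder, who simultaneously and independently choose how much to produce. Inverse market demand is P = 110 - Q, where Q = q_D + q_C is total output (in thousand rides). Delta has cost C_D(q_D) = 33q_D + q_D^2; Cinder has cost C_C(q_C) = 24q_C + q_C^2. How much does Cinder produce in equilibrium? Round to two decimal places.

17.80

Delta's profit: π_D = (110 - Q)q_D - (33q_D + q_D²). Setting ∂π_D/∂q_D = 0: 77 - 4q_D - (q_C) = 0.
Cinder's first-order condition: 86 - 4q_C - (q_D) = 0.
So q_D = (77 - q_C)/4 and q_C = (86 - q_D)/4.
Substituting one into the other gives q_D = 74/5 and q_C = 89/5.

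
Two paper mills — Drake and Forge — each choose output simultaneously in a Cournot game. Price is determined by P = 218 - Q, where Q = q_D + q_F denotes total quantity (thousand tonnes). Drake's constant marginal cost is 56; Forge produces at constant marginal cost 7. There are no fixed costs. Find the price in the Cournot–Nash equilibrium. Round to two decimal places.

93.67

Drake's profit: π_D = (218 - Q)q_D - (56q_D). Setting ∂π_D/∂q_D = 0: 162 - 2q_D - (q_F) = 0.
Forge's first-order condition: 211 - 2q_F - (q_D) = 0.
Best responses: q_D = (162 - q_F)/2, q_F = (211 - q_D)/2.
Solving the pair: q_D = 113/3, q_F = 260/3.
Total output Q = 373/3, so price P = 218 - 373/3 = 281/3.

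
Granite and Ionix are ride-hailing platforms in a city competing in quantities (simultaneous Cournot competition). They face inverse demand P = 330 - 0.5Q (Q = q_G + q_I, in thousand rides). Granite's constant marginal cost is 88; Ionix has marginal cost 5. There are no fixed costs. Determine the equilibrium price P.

Granite's profit: π_G = (330 - 0.5Q)q_G - (88q_G). Setting ∂π_G/∂q_G = 0: 242 - q_G - (1/2)(q_I) = 0.
Ionix's first-order condition: 325 - q_I - (1/2)(q_G) = 0.
Rearranging gives the reaction functions q_G = (242 - (1/2)q_I) and q_I = (325 - (1/2)q_G).
Solving the pair: q_G = 106, q_I = 272.
Total output Q = 378, so price P = 330 - (1/2)·378 = 141.

141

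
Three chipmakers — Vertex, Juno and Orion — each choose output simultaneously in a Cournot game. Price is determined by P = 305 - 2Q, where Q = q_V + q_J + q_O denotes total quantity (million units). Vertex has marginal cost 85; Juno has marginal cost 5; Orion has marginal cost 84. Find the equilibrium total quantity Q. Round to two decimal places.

92.63

Vertex's profit: π_V = (305 - 2Q)q_V - (85q_V). Setting ∂π_V/∂q_V = 0: 220 - 4q_V - 2(q_J + q_O) = 0.
Juno's first-order condition: 300 - 4q_J - 2(q_V + q_O) = 0.
Orion's profit: π_O = (305 - 2Q)q_O - (84q_O). Setting ∂π_O/∂q_O = 0: 221 - 4q_O - 2(q_V + q_J) = 0.
Adding the 3 conditions: 741 − 4Q − 4Q = 0, i.e. Q = 741/8.
Back-substituting: q_V = (220 − 741/4)/2 = 139/8, q_J = (300 − 741/4)/2 = 459/8, q_O = (221 − 741/4)/2 = 143/8.
Total output Q = 139/8 + 459/8 + 143/8 = 741/8.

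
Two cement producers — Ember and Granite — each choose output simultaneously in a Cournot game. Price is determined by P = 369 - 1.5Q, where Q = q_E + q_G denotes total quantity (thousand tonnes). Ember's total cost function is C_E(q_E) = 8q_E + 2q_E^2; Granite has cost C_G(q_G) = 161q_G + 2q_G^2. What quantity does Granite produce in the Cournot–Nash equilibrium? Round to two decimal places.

Ember's profit: π_E = (369 - 1.5Q)q_E - (8q_E + 2q_E²). Setting ∂π_E/∂q_E = 0: 361 - 7q_E - (3/2)(q_G) = 0.
Granite's first-order condition: 208 - 7q_G - (3/2)(q_E) = 0.
Best responses: q_E = (361 - (3/2)q_G)/7, q_G = (208 - (3/2)q_E)/7.
Substituting one into the other gives q_E = 47.3797 and q_G = 19.5615.

19.56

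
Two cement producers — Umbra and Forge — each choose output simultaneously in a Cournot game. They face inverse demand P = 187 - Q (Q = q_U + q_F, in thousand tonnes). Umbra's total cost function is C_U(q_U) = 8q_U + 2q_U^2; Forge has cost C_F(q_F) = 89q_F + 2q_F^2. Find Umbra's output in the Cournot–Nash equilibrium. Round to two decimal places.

Umbra's profit: π_U = (187 - Q)q_U - (8q_U + 2q_U²). Setting ∂π_U/∂q_U = 0: 179 - 6q_U - (q_F) = 0.
Forge's profit: π_F = (187 - Q)q_F - (89q_F + 2q_F²). Setting ∂π_F/∂q_F = 0: 98 - 6q_F - (q_U) = 0.
Rearranging gives the reaction functions q_U = (179 - q_F)/6 and q_F = (98 - q_U)/6.
Solving the pair: q_U = 976/35, q_F = 409/35.

27.89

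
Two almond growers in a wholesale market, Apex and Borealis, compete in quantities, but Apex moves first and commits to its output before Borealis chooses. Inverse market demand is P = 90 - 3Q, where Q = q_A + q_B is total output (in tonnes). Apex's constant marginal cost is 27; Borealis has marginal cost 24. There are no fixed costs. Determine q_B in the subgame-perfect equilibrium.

Solve by backward induction. Given q_A, the follower Borealis maximises π_B = (90 - 3q_A - 3q_B)q_B - 24q_B.
Follower FOC: 66 - 3q_A - 6q_B = 0, so q_B(q_A) = (66 - 3q_A)/6.
The leader anticipates this reaction. Substituting into P = 90 - 3Q gives P = 57 - (3/2)q_A, so π_A = (57 - (3/2)q_A)q_A - 27q_A.
Leader FOC: 30 - 3q_A = 0, so q_A = 10.
Then q_B = (66 - 3·10)/6 = 6.

6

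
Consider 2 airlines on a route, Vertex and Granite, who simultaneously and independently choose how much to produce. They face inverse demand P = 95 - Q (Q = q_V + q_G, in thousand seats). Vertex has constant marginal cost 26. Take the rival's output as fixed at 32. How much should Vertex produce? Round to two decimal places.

With the rival's output fixed at 32, Vertex's profit is π_V = (95 - 32 - q_V)q_V - (26q_V) = (63 - q_V)q_V - (26q_V).
∂π_V/∂q_V = 37 - 2q_V = 0, so q_V = 37/2.

18.50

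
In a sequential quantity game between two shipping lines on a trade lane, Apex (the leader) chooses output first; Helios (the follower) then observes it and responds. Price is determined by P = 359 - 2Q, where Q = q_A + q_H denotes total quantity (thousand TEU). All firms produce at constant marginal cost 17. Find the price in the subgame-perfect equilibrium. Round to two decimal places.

102.50

Solve by backward induction. Given q_A, the follower Helios maximises π_H = (359 - 2q_A - 2q_H)q_H - 17q_H.
Follower FOC: 342 - 2q_A - 4q_H = 0, so q_H(q_A) = (342 - 2q_A)/4.
Apex substitutes q_H(q_A) into its own profit: π_A = q_A(359 - 2q_A - (342 - 2q_A)/2) - 17q_A = (188 - q_A)q_A - 17q_A.
Leader FOC: 171 - 2q_A = 0, so q_A = 171/2.
Then q_H = (342 - 2·(171/2))/4 = 171/4.
Total output Q = 513/4, so price P = 359 - 2·(513/4) = 205/2.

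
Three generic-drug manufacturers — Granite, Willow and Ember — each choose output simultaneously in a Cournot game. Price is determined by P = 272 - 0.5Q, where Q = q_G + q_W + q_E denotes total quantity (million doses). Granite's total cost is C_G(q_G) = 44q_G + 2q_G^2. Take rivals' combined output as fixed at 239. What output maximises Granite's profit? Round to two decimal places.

With rivals' combined output fixed at 239, Granite's profit is π_G = (272 - (1/2)·239 - (1/2)q_G)q_G - (44q_G + 2q_G²) = (305/2 - (1/2)q_G)q_G - (44q_G + 2q_G²).
∂π_G/∂q_G = 217/2 - 5q_G = 0, so q_G = 217/10.

21.70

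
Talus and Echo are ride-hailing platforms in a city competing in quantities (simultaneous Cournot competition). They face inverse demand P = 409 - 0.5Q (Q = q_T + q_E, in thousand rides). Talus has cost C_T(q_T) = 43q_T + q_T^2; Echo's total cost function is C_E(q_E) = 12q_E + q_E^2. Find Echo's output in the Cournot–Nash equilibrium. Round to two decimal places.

Talus's profit: π_T = (409 - 0.5Q)q_T - (43q_T + q_T²). Setting ∂π_T/∂q_T = 0: 366 - 3q_T - (1/2)(q_E) = 0.
Echo's profit: π_E = (409 - 0.5Q)q_E - (12q_E + q_E²). Setting ∂π_E/∂q_E = 0: 397 - 3q_E - (1/2)(q_T) = 0.
Best responses: q_T = (366 - (1/2)q_E)/3, q_E = (397 - (1/2)q_T)/3.
Solving the pair: q_T = 514/5, q_E = 576/5.

115.20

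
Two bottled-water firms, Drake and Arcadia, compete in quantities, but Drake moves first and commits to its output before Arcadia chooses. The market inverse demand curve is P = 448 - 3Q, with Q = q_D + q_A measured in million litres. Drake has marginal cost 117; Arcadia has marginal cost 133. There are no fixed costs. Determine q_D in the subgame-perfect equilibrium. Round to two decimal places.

57.83

Solve by backward induction. Given q_D, the follower Arcadia maximises π_A = (448 - 3q_D - 3q_A)q_A - 133q_A.
Setting the follower's marginal profit to zero, 315 - 3q_D - 6q_A = 0, i.e. q_A = (315 - 3q_D)/6.
Drake substitutes q_A(q_D) into its own profit: π_D = q_D(448 - 3q_D - (315 - 3q_D)/2) - 117q_D = (581/2 - (3/2)q_D)q_D - 117q_D.
The leader's first-order condition 347/2 - 3q_D = 0 yields q_D = 347/6.
Then q_A = (315 - 3·(347/6))/6 = 283/12.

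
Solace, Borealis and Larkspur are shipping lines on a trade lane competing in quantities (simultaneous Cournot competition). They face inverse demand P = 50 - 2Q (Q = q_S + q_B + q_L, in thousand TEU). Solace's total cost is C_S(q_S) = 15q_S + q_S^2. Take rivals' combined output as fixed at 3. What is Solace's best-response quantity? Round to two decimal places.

4.83

With rivals' combined output fixed at 3, Solace's profit is π_S = (50 - 2·3 - 2q_S)q_S - (15q_S + q_S²) = (44 - 2q_S)q_S - (15q_S + q_S²).
∂π_S/∂q_S = 29 - 6q_S = 0, so q_S = 29/6.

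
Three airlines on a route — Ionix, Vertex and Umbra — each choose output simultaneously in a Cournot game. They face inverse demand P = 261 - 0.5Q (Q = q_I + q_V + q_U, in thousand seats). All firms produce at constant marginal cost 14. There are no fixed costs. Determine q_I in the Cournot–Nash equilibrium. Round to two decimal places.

123.50

A representative firm's profit is π_i = q_i(261 - 0.5Q) - 14q_i.
Setting ∂π_i/∂q_i = 0 with rivals' quantities fixed: 247 - q_i - (1/2)·Σ_{j≠i} q_j = 0.
By symmetry each firm produces the same amount; substituting Σ_{j≠i} q_j = 2q_i yields q_i = 247/2.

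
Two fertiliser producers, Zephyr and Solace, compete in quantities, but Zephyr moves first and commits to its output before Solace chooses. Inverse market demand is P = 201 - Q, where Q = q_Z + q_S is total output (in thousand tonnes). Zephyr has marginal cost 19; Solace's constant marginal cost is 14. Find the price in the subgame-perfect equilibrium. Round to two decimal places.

The follower Solace best-responds to any q_Z: π_S = (201 - Q)q_S - 14q_S.
Setting the follower's marginal profit to zero, 187 - q_Z - 2q_S = 0, i.e. q_S = (187 - q_Z)/2.
Zephyr substitutes q_S(q_Z) into its own profit: π_Z = q_Z(201 - q_Z - (187 - q_Z)/2) - 19q_Z = (215/2 - (1/2)q_Z)q_Z - 19q_Z.
Leader FOC: 177/2 - q_Z = 0, so q_Z = 177/2.
Then q_S = (187 - 177/2)/2 = 197/4.
Total output Q = 551/4, so price P = 201 - 551/4 = 253/4.

63.25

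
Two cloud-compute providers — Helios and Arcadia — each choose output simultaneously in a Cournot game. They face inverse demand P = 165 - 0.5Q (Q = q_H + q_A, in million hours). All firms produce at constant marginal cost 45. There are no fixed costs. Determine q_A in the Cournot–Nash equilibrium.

Each firm earns π_i = (165 - 0.5Q)q_i - 45q_i.
First-order condition (treating rivals' output as given): 120 - q_i - (1/2)q_j = 0.
With identical firms every q_j equals q_i, so q_j = q_i and 120 = (3/2)q_i, giving q_i = 80.

80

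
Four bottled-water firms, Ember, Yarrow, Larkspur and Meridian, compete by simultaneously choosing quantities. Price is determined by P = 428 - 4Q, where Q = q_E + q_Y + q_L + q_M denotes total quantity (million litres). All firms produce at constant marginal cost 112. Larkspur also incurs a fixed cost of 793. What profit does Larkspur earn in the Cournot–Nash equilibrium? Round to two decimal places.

Each firm earns π_i = (428 - 4Q)q_i - 112q_i.
First-order condition (treating rivals' output as given): 316 - 8q_i - 4·Σ_{j≠i} q_j = 0.
By symmetry each firm produces the same amount; substituting Σ_{j≠i} q_j = 3q_i yields q_i = 316/20 = 79/5.
Price P = 428 - 4·(316/5) = 876/5.
Larkspur's profit: (876/5 - 112)·(79/5) - 793 = 205.5600.

205.56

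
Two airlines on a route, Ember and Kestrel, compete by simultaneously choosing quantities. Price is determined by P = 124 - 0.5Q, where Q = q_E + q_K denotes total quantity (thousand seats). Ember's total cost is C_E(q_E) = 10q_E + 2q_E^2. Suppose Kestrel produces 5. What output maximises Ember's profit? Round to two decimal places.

22.30

With the rival's output fixed at 5, Ember's profit is π_E = (124 - (1/2)·5 - (1/2)q_E)q_E - (10q_E + 2q_E²) = (243/2 - (1/2)q_E)q_E - (10q_E + 2q_E²).
∂π_E/∂q_E = 223/2 - 5q_E = 0, so q_E = 223/10.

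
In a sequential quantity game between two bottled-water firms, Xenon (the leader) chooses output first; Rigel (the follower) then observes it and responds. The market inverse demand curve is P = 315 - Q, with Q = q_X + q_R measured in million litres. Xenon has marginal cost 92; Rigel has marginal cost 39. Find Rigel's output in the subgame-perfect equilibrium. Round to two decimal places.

95.50

Solve by backward induction. Given q_X, the follower Rigel maximises π_R = (315 - q_X - q_R)q_R - 39q_R.
Setting the follower's marginal profit to zero, 276 - q_X - 2q_R = 0, i.e. q_R = (276 - q_X)/2.
The leader anticipates this reaction. Substituting into P = 315 - Q gives P = 177 - (1/2)q_X, so π_X = (177 - (1/2)q_X)q_X - 92q_X.
Maximising: ∂π_X/∂q_X = 85 - q_X = 0, giving q_X = 85.
Then q_R = (276 - 85)/2 = 191/2.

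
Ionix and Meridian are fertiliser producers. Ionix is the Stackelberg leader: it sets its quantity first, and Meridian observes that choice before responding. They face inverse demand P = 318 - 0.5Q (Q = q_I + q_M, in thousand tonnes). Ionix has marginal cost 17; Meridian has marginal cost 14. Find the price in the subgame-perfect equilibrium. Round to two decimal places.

Solve by backward induction. Given q_I, the follower Meridian maximises π_M = (318 - (1/2)q_I - (1/2)q_M)q_M - 14q_M.
Setting the follower's marginal profit to zero, 304 - (1/2)q_I - q_M = 0, i.e. q_M = (304 - (1/2)q_I).
Ionix substitutes q_M(q_I) into its own profit: π_I = q_I(318 - (1/2)q_I - (304 - (1/2)q_I)/2) - 17q_I = (166 - (1/4)q_I)q_I - 17q_I.
Maximising: ∂π_I/∂q_I = 149 - (1/2)q_I = 0, giving q_I = 298.
Then q_M = (304 - (1/2)·298) = 155.
Total output Q = 453, so price P = 318 - (1/2)·453 = 183/2.

91.50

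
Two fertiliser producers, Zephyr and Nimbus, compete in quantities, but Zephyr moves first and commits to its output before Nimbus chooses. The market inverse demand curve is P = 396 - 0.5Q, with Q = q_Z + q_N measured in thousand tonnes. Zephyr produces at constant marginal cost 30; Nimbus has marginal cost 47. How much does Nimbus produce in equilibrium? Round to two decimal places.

The follower Nimbus best-responds to any q_Z: π_N = (396 - 0.5Q)q_N - 47q_N.
∂π_N/∂q_N = 349 - (1/2)q_Z - q_N = 0 gives the reaction function q_N = (349 - (1/2)q_Z).
Zephyr substitutes q_N(q_Z) into its own profit: π_Z = q_Z(396 - (1/2)q_Z - (349 - (1/2)q_Z)/2) - 30q_Z = (443/2 - (1/4)q_Z)q_Z - 30q_Z.
Maximising: ∂π_Z/∂q_Z = 383/2 - (1/2)q_Z = 0, giving q_Z = 383.
Then q_N = (349 - (1/2)·383) = 315/2.

157.50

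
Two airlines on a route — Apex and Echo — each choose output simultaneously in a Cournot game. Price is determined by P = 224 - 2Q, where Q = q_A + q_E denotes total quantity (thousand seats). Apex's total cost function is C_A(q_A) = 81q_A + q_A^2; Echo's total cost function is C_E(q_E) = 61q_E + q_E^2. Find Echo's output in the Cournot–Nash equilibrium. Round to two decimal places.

Apex's profit: π_A = (224 - 2Q)q_A - (81q_A + q_A²). Setting ∂π_A/∂q_A = 0: 143 - 6q_A - 2(q_E) = 0.
Echo's first-order condition: 163 - 6q_E - 2(q_A) = 0.
Rearranging gives the reaction functions q_A = (143 - 2q_E)/6 and q_E = (163 - 2q_A)/6.
Solving the pair: q_A = 133/8, q_E = 173/8.

21.63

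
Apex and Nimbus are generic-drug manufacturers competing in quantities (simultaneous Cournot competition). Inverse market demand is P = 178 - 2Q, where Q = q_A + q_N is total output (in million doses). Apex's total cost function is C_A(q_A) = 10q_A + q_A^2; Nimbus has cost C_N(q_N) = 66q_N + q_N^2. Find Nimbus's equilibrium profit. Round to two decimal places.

Apex's profit: π_A = (178 - 2Q)q_A - (10q_A + q_A²). Setting ∂π_A/∂q_A = 0: 168 - 6q_A - 2(q_N) = 0.
Nimbus's first-order condition: 112 - 6q_N - 2(q_A) = 0.
So q_A = (168 - 2q_N)/6 and q_N = (112 - 2q_A)/6.
Substituting one into the other gives q_A = 49/2 and q_N = 21/2.
Price P = 178 - 2·35 = 108.
Nimbus's profit: 108·(21/2) - 66·(21/2) - (21/2)² = 1323/4.

330.75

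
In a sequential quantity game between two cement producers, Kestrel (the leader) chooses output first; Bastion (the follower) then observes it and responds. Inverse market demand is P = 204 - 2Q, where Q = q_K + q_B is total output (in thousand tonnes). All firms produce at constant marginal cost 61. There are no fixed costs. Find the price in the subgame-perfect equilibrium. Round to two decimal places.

Solve by backward induction. Given q_K, the follower Bastion maximises π_B = (204 - 2q_K - 2q_B)q_B - 61q_B.
Follower FOC: 143 - 2q_K - 4q_B = 0, so q_B(q_K) = (143 - 2q_K)/4.
Kestrel substitutes q_B(q_K) into its own profit: π_K = q_K(204 - 2q_K - (143 - 2q_K)/2) - 61q_K = (265/2 - q_K)q_K - 61q_K.
Maximising: ∂π_K/∂q_K = 143/2 - 2q_K = 0, giving q_K = 143/4.
Then q_B = (143 - 2·(143/4))/4 = 143/8.
Total output Q = 429/8, so price P = 204 - 2·(429/8) = 387/4.

96.75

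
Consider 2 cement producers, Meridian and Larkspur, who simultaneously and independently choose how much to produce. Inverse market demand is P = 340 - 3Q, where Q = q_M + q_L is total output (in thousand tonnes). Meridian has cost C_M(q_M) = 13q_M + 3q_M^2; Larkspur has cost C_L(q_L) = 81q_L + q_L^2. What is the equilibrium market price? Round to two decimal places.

203.24

Meridian's profit: π_M = (340 - 3Q)q_M - (13q_M + 3q_M²). Setting ∂π_M/∂q_M = 0: 327 - 12q_M - 3(q_L) = 0.
Larkspur's first-order condition: 259 - 8q_L - 3(q_M) = 0.
Rearranging gives the reaction functions q_M = (327 - 3q_L)/12 and q_L = (259 - 3q_M)/8.
Solving the pair: q_M = 613/29, q_L = 709/29.
Total output Q = 1322/29, so price P = 340 - 3·(1322/29) = 203.2414.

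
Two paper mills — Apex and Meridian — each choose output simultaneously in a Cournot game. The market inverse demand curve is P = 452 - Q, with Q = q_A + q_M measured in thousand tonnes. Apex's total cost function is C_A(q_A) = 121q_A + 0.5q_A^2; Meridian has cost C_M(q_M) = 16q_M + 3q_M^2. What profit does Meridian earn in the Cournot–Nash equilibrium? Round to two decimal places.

Apex's profit: π_A = (452 - Q)q_A - (121q_A + (1/2)q_A²). Setting ∂π_A/∂q_A = 0: 331 - 3q_A - (q_M) = 0.
Meridian's first-order condition: 436 - 8q_M - (q_A) = 0.
So q_A = (331 - q_M)/3 and q_M = (436 - q_A)/8.
Solving the pair: q_A = 96.1739, q_M = 977/23.
Price P = 452 - 138.6522 = 313.3478.
Meridian's profit: 313.3478·(977/23) - 16·(977/23) - 3(977/23)² = 7217.6106.

7217.61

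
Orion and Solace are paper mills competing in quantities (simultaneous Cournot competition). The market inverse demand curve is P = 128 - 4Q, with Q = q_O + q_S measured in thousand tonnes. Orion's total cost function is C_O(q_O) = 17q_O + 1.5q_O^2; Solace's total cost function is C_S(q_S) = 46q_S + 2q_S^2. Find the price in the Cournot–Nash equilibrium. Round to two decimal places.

77.59

Orion's profit: π_O = (128 - 4Q)q_O - (17q_O + (3/2)q_O²). Setting ∂π_O/∂q_O = 0: 111 - 11q_O - 4(q_S) = 0.
Solace's first-order condition: 82 - 12q_S - 4(q_O) = 0.
Best responses: q_O = (111 - 4q_S)/11, q_S = (82 - 4q_O)/12.
Substituting one into the other gives q_O = 251/29 and q_S = 229/58.
Total output Q = 731/58, so price P = 128 - 4·(731/58) = 77.5862.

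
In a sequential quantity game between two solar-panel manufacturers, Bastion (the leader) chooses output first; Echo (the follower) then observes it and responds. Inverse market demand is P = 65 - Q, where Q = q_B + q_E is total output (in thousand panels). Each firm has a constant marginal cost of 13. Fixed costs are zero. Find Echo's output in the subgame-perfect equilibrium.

13

Solve by backward induction. Given q_B, the follower Echo maximises π_E = (65 - q_B - q_E)q_E - 13q_E.
Setting the follower's marginal profit to zero, 52 - q_B - 2q_E = 0, i.e. q_E = (52 - q_B)/2.
The leader anticipates this reaction. Substituting into P = 65 - Q gives P = 39 - (1/2)q_B, so π_B = (39 - (1/2)q_B)q_B - 13q_B.
The leader's first-order condition 26 - q_B = 0 yields q_B = 26.
Then q_E = (52 - 26)/2 = 13.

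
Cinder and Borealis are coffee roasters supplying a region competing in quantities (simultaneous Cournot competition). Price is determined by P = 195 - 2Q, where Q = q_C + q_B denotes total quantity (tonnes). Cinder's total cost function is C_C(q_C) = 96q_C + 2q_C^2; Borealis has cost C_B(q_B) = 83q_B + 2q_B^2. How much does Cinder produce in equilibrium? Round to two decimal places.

9.47

Cinder's profit: π_C = (195 - 2Q)q_C - (96q_C + 2q_C²). Setting ∂π_C/∂q_C = 0: 99 - 8q_C - 2(q_B) = 0.
Borealis's profit: π_B = (195 - 2Q)q_B - (83q_B + 2q_B²). Setting ∂π_B/∂q_B = 0: 112 - 8q_B - 2(q_C) = 0.
Rearranging gives the reaction functions q_C = (99 - 2q_B)/8 and q_B = (112 - 2q_C)/8.
Solving the pair: q_C = 142/15, q_B = 349/30.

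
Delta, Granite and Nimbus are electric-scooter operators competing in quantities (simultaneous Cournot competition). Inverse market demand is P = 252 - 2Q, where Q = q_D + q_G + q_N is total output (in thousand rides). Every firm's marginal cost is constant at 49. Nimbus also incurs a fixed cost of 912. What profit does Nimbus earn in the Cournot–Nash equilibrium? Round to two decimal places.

Each firm earns π_i = (252 - 2Q)q_i - 49q_i.
Setting ∂π_i/∂q_i = 0 with rivals' quantities fixed: 203 - 4q_i - 2·Σ_{j≠i} q_j = 0.
With identical firms every q_j equals q_i, so Σ_{j≠i} q_j = 2q_i and 203 = 8q_i, giving q_i = 203/8.
Price P = 252 - 2·(609/8) = 399/4.
Nimbus's profit: (399/4 - 49)·(203/8) - 912 = 375.7813.

375.78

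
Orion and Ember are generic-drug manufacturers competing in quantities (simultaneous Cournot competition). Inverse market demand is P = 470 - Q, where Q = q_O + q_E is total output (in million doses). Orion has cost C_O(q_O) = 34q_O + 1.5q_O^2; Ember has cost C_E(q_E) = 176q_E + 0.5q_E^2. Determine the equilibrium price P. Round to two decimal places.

Orion's profit: π_O = (470 - Q)q_O - (34q_O + (3/2)q_O²). Setting ∂π_O/∂q_O = 0: 436 - 5q_O - (q_E) = 0.
Ember's profit: π_E = (470 - Q)q_E - (176q_E + (1/2)q_E²). Setting ∂π_E/∂q_E = 0: 294 - 3q_E - (q_O) = 0.
Rearranging gives the reaction functions q_O = (436 - q_E)/5 and q_E = (294 - q_O)/3.
Substituting one into the other gives q_O = 507/7 and q_E = 517/7.
Total output Q = 1024/7, so price P = 470 - 1024/7 = 323.7143.

323.71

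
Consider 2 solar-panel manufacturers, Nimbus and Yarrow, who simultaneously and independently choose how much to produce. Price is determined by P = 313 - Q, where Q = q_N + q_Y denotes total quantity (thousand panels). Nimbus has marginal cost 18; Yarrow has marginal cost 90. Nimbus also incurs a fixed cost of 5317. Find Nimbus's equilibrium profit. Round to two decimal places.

9648.44

Nimbus's profit: π_N = (313 - Q)q_N - (18q_N). Setting ∂π_N/∂q_N = 0: 295 - 2q_N - (q_Y) = 0.
Yarrow's profit: π_Y = (313 - Q)q_Y - (90q_Y). Setting ∂π_Y/∂q_Y = 0: 223 - 2q_Y - (q_N) = 0.
Rearranging gives the reaction functions q_N = (295 - q_Y)/2 and q_Y = (223 - q_N)/2.
Substituting one into the other gives q_N = 367/3 and q_Y = 151/3.
Price P = 313 - 518/3 = 421/3.
Nimbus's profit: (421/3 - 18)·(367/3) - 5317 = 9648.4444.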